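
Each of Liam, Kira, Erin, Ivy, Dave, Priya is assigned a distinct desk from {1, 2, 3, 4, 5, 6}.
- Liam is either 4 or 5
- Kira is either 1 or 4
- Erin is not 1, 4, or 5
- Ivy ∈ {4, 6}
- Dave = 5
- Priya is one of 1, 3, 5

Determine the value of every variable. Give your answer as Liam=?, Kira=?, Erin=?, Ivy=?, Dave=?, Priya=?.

Liam=4, Kira=1, Erin=2, Ivy=6, Dave=5, Priya=3

Dave must be 5 (only option left). Eliminate 5 elsewhere: Liam, Priya.
Liam's domain is down to {4}, so Liam = 4. Strike 4 from Kira, Ivy.
Kira has just one choice, so Kira = 1. So Priya can't be 1.
Ivy must be 6 (only option left). Strike 6 from Erin.
Priya must be 3 (only option left). Eliminate 3 elsewhere: Erin.
Erin's domain is down to {2}, so Erin = 2.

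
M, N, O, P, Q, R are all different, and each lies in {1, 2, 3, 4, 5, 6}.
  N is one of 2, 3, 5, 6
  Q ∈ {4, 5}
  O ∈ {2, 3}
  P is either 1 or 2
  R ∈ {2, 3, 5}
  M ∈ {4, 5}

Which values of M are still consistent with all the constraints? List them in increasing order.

Among the 6 variables, 1 fits only P (and all 6 values in {1, 2, 3, 4, 5, 6} must be used), so P = 1.
The 5 still-open variables together cover exactly {2, 3, 4, 5, 6} — 5 values for 5 variables — and 6 appears only in N's list, so N = 6.
M and Q share exactly the 2 values {4, 5}; by pigeonhole those values go to them, so strike 4, 5 from R.
No further eliminations apply; M can still be any of 4, 5.

4, 5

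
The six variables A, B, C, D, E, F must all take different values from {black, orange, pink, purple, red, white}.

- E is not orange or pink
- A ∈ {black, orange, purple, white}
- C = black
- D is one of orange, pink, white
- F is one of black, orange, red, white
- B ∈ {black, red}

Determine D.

pink

C has just one choice, so C = black. So A, B, E, F can't be black.
B has just one choice, so B = red. Remove red from E, F.
Among the 4 still-open variables, pink fits only D (and all 4 values in {orange, pink, purple, white} must be used), so D = pink.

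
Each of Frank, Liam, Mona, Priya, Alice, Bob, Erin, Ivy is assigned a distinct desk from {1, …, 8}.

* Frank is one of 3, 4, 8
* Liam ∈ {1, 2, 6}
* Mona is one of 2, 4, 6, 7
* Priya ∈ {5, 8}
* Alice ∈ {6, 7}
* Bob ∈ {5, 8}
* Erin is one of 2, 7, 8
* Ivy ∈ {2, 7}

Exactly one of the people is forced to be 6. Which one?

Alice

The 8 variables together cover exactly {1, 2, 3, 4, 5, 6, 7, 8} — 8 values for 8 variables — and 1 appears only in Liam's list, so Liam = 1.
Among the 7 still-open variables, 3 fits only Frank (and all 7 values in {2, 3, 4, 5, 6, 7, 8} must be used), so Frank = 3.
The 6 still-open variables together cover exactly {2, 4, 5, 6, 7, 8} — 6 values for 6 variables — and 4 appears only in Mona's list, so Mona = 4.
The 5 still-open variables together cover exactly {2, 5, 6, 7, 8} — 5 values for 5 variables — and 6 appears only in Alice's list, so Alice = 6.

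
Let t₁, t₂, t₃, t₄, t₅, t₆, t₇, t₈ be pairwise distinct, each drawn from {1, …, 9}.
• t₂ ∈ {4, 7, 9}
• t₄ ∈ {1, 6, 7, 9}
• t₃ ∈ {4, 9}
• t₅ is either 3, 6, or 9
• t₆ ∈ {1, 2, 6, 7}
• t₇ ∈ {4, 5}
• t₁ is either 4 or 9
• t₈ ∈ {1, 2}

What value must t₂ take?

The 8 variables draw from only 8 values {1, 2, 3, 4, 5, 6, 7, 9}, so each is used; only t₅ can be 3, hence t₅ = 3.
The 7 still-open variables draw from only 7 values {1, 2, 4, 5, 6, 7, 9}, so each is used; only t₇ can be 5, hence t₇ = 5.
t₁ and t₃ between them cover only {4, 9} — a naked pair. Remove those values from t₂, t₄.
So t₂ = 7.

7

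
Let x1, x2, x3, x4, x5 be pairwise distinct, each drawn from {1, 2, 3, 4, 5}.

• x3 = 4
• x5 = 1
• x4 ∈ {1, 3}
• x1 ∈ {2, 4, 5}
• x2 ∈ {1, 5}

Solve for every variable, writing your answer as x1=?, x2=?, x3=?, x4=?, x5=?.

x3 has just one choice, so x3 = 4. Remove 4 from x1.
x5's domain is down to {1}, so x5 = 1. Eliminate 1 elsewhere: x2, x4.
x2 has just one choice, so x2 = 5. Strike 5 from x1.
That leaves x4 = 3.
x1's domain is down to {2}, so x1 = 2.

x1=2, x2=5, x3=4, x4=3, x5=1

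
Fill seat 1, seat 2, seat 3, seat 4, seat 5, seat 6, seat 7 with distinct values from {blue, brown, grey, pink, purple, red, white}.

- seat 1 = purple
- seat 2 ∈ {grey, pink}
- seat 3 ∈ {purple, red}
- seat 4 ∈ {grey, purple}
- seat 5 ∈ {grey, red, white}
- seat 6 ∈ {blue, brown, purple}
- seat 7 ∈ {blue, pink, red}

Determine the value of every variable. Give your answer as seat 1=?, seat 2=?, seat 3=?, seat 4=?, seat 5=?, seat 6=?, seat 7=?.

seat 1=purple, seat 2=pink, seat 3=red, seat 4=grey, seat 5=white, seat 6=brown, seat 7=blue

seat 1's domain is down to {purple}, so seat 1 = purple. Remove purple from seat 3, seat 4, seat 6.
That leaves seat 3 = red. Remove red from seat 5, seat 7.
seat 4 has just one choice, so seat 4 = grey. Remove grey from seat 2, seat 5.
That leaves seat 5 = white.
seat 2 must be pink (only option left). Remove pink from seat 7.
seat 7's domain is down to {blue}, so seat 7 = blue. So seat 6 can't be blue.
seat 6's domain is down to {brown}, so seat 6 = brown.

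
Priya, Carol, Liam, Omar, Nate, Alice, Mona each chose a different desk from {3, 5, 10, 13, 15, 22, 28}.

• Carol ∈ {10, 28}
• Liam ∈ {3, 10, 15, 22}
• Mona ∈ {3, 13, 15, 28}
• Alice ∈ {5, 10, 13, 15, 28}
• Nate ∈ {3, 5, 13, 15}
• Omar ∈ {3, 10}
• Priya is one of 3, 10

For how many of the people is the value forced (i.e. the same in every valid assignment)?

2

Among the 7 variables, 22 fits only Liam (and all 7 values in {3, 5, 10, 13, 15, 22, 28} must be used), so Liam = 22.
Priya and Omar share exactly the 2 values {3, 10}; by pigeonhole those values go to them, so strike 3, 10 from Carol, Nate, Alice, Mona.
That leaves Carol = 28. So Alice, Mona can't be 28.
Determined: Carol=28, Liam=22. The other people each still have more than one consistent value. That makes 2.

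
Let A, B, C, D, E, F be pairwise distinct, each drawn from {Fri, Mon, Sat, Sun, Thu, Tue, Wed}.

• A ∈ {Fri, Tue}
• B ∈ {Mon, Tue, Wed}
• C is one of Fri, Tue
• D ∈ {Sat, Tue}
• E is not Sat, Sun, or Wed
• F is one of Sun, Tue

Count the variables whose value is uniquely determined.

2

A and C between them cover only {Fri, Tue} — a naked pair. Remove those values from B, D, E, F.
D must be Sat (only option left).
That leaves F = Sun.
Determined: D=Sat, F=Sun. The other variables each still have more than one consistent value. That makes 2.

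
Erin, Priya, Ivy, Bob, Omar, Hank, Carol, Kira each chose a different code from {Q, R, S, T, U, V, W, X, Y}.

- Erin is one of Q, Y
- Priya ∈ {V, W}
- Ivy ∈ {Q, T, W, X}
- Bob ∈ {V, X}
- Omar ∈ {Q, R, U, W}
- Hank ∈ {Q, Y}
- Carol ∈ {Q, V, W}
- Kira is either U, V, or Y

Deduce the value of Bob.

Among the 8 variables, R fits only Omar (and all 8 values in {Q, R, T, U, V, W, X, Y} must be used), so Omar = R.
The 7 still-open variables draw from only 7 values {Q, T, U, V, W, X, Y}, so each is used; only Ivy can be T, hence Ivy = T.
The 6 still-open variables draw from only 6 values {Q, U, V, W, X, Y}, so each is used; only Kira can be U, hence Kira = U.
The 5 still-open variables together cover exactly {Q, V, W, X, Y} — 5 values for 5 variables — and X appears only in Bob's list, so Bob = X.

X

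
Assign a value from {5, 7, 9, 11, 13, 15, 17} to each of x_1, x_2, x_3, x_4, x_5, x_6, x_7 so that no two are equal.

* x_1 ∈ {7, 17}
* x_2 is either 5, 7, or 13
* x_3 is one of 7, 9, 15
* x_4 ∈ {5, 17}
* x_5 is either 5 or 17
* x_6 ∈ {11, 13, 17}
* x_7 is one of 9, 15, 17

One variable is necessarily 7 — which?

x_1

The 7 variables together cover exactly {5, 7, 9, 11, 13, 15, 17} — 7 values for 7 variables — and 11 appears only in x_6's list, so x_6 = 11.
The 6 still-open variables draw from only 6 values {5, 7, 9, 13, 15, 17}, so each is used; only x_2 can be 13, hence x_2 = 13.
The 2 variables x_4 and x_5 are confined to {5, 17}, which locks those values in; drop them from x_1, x_7.
So 7 goes to x_1.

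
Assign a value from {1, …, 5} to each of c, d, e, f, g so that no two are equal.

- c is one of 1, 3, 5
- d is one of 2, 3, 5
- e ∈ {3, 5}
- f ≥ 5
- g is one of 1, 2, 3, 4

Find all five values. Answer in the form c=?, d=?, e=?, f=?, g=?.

c=1, d=2, e=3, f=5, g=4

f must be 5 (only option left). Strike 5 from c, d, e.
e has just one choice, so e = 3. Strike 3 from c, d, g.
c must be 1 (only option left). So g can't be 1.
d's domain is down to {2}, so d = 2. Strike 2 from g.
g must be 4 (only option left).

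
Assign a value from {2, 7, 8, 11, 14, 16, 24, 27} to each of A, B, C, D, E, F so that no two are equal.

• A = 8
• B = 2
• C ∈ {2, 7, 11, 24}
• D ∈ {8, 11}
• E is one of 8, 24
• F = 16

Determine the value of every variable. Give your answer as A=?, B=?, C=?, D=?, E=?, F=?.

A has just one choice, so A = 8. Eliminate 8 elsewhere: D, E.
B's domain is down to {2}, so B = 2. Eliminate 2 elsewhere: C.
D's domain is down to {11}, so D = 11. Remove 11 from C.
E has just one choice, so E = 24. Eliminate 24 elsewhere: C.
F has just one choice, so F = 16.
C must be 7 (only option left).

A=8, B=2, C=7, D=11, E=24, F=16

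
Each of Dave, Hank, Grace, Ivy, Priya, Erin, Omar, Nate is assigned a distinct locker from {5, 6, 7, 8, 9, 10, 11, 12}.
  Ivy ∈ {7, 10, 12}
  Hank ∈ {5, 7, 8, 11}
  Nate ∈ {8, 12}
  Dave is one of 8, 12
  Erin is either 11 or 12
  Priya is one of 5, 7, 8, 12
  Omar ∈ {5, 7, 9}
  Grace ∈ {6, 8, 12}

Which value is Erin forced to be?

The 8 variables draw from only 8 values {5, 6, 7, 8, 9, 10, 11, 12}, so each is used; only Grace can be 6, hence Grace = 6.
Among the 7 still-open variables, 9 fits only Omar (and all 7 values in {5, 7, 8, 9, 10, 11, 12} must be used), so Omar = 9.
The 6 still-open variables together cover exactly {5, 7, 8, 10, 11, 12} — 6 values for 6 variables — and 10 appears only in Ivy's list, so Ivy = 10.
Dave and Nate between them cover only {8, 12} — a naked pair. Remove those values from Hank, Priya, Erin.
So Erin = 11.

11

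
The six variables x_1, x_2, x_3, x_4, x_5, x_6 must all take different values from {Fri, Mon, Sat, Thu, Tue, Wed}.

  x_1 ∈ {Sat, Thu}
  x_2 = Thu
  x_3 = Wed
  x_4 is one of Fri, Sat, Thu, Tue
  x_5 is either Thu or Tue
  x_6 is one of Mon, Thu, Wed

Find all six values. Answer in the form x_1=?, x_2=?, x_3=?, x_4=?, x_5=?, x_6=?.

x_1=Sat, x_2=Thu, x_3=Wed, x_4=Fri, x_5=Tue, x_6=Mon

x_2's domain is down to {Thu}, so x_2 = Thu. Strike Thu from x_1, x_4, x_5, x_6.
x_3 must be Wed (only option left). Remove Wed from x_6.
x_5 has just one choice, so x_5 = Tue. Strike Tue from x_4.
That leaves x_6 = Mon.
x_1 has just one choice, so x_1 = Sat. So x_4 can't be Sat.
x_4 has just one choice, so x_4 = Fri.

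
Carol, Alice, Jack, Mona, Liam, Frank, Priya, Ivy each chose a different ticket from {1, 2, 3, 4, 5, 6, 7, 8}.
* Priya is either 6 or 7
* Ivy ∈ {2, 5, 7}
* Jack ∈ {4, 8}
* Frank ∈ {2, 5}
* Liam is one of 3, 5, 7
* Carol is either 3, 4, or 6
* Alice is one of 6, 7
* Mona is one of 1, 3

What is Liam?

3

The 8 variables together cover exactly {1, 2, 3, 4, 5, 6, 7, 8} — 8 values for 8 variables — and 1 appears only in Mona's list, so Mona = 1.
Among the 7 still-open variables, 8 fits only Jack (and all 7 values in {2, 3, 4, 5, 6, 7, 8} must be used), so Jack = 8.
The 6 still-open variables together cover exactly {2, 3, 4, 5, 6, 7} — 6 values for 6 variables — and 4 appears only in Carol's list, so Carol = 4.
Among the 5 still-open variables, 3 fits only Liam (and all 5 values in {2, 3, 5, 6, 7} must be used), so Liam = 3.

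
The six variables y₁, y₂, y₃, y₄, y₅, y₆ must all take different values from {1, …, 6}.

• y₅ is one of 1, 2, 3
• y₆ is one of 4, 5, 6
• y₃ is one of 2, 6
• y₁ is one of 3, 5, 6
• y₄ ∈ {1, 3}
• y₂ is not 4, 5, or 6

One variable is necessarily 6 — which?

y₃

Among the 6 variables, 4 fits only y₆ (and all 6 values in {1, 2, 3, 4, 5, 6} must be used), so y₆ = 4.
Among the 5 still-open variables, 5 fits only y₁ (and all 5 values in {1, 2, 3, 5, 6} must be used), so y₁ = 5.
The 4 still-open variables draw from only 4 values {1, 2, 3, 6}, so each is used; only y₃ can be 6, hence y₃ = 6.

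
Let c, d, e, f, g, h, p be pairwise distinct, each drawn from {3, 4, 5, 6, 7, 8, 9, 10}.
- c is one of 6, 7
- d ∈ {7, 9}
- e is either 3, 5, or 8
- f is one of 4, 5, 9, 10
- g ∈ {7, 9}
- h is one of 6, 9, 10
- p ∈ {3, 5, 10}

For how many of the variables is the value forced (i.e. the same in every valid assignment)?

d and g between them cover only {7, 9} — a naked pair. Remove those values from c, f, h.
That leaves c = 6. Eliminate 6 elsewhere: h.
h's domain is down to {10}, so h = 10. Strike 10 from f, p.
Determined: c=6, h=10. The other variables each still have more than one consistent value. That makes 2.

2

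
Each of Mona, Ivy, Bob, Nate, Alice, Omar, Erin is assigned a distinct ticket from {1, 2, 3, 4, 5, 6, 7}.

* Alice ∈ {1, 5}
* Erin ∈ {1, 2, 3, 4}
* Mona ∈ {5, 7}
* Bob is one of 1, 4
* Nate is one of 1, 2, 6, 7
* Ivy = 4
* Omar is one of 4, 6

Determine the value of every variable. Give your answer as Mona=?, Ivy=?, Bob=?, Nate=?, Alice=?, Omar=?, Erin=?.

Mona=7, Ivy=4, Bob=1, Nate=2, Alice=5, Omar=6, Erin=3

Ivy must be 4 (only option left). So Bob, Omar, Erin can't be 4.
That leaves Bob = 1. So Nate, Alice, Erin can't be 1.
Alice's domain is down to {5}, so Alice = 5. So Mona can't be 5.
Omar's domain is down to {6}, so Omar = 6. Strike 6 from Nate.
That leaves Mona = 7. Remove 7 from Nate.
Nate must be 2 (only option left). So Erin can't be 2.
Erin has just one choice, so Erin = 3.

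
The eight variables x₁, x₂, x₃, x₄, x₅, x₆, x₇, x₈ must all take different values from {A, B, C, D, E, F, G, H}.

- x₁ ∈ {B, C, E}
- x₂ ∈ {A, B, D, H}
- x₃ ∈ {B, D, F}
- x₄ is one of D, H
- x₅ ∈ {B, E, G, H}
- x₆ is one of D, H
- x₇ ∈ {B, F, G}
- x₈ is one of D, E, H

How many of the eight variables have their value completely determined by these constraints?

3

The 8 variables draw from only 8 values {A, B, C, D, E, F, G, H}, so each is used; only x₂ can be A, hence x₂ = A.
The 7 still-open variables draw from only 7 values {B, C, D, E, F, G, H}, so each is used; only x₁ can be C, hence x₁ = C.
x₄ and x₆ share exactly the 2 values {D, H}; by pigeonhole those values go to them, so strike D, H from x₃, x₅, x₈.
x₈ has just one choice, so x₈ = E. Eliminate E elsewhere: x₅.
Determined: x₁=C, x₂=A, x₈=E. The other variables each still have more than one consistent value. That makes 3.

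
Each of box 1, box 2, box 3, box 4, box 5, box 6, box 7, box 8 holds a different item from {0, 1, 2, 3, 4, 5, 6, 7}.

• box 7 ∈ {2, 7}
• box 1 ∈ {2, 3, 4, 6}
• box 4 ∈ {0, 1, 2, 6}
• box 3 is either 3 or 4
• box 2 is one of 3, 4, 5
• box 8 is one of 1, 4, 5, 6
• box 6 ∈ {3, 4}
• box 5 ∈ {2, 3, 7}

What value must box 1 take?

The 8 variables draw from only 8 values {0, 1, 2, 3, 4, 5, 6, 7}, so each is used; only box 4 can be 0, hence box 4 = 0.
Among the 7 still-open variables, 1 fits only box 8 (and all 7 values in {1, 2, 3, 4, 5, 6, 7} must be used), so box 8 = 1.
The 6 still-open variables together cover exactly {2, 3, 4, 5, 6, 7} — 6 values for 6 variables — and 5 appears only in box 2's list, so box 2 = 5.
Among the 5 still-open variables, 6 fits only box 1 (and all 5 values in {2, 3, 4, 6, 7} must be used), so box 1 = 6.

6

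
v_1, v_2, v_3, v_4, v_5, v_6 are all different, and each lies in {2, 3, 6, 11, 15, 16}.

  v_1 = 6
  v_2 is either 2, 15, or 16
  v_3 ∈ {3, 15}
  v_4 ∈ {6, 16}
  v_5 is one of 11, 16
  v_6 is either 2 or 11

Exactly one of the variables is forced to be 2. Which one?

v_6

v_1 has just one choice, so v_1 = 6. Strike 6 from v_4.
v_4 must be 16 (only option left). Eliminate 16 elsewhere: v_2, v_5.
That leaves v_5 = 11. Remove 11 from v_6.
So 2 goes to v_6.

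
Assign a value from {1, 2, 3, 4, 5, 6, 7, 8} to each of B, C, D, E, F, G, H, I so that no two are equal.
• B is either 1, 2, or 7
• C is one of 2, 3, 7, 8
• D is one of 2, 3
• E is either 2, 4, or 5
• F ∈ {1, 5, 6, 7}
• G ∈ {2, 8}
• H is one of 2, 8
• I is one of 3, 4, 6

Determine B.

G and H share exactly the 2 values {2, 8}; by pigeonhole those values go to them, so strike 2, 8 from B, C, D, E.
D has just one choice, so D = 3. Eliminate 3 elsewhere: C, I.
That leaves C = 7. Eliminate 7 elsewhere: B, F.
So B = 1.

1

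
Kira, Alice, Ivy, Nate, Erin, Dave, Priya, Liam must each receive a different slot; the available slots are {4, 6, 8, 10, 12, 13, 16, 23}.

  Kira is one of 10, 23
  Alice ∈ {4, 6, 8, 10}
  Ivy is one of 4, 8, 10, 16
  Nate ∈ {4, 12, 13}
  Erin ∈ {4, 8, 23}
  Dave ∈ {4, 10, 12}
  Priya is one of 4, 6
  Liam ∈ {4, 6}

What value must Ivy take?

The 8 variables together cover exactly {4, 6, 8, 10, 12, 13, 16, 23} — 8 values for 8 variables — and 13 appears only in Nate's list, so Nate = 13.
The 7 still-open variables together cover exactly {4, 6, 8, 10, 12, 16, 23} — 7 values for 7 variables — and 12 appears only in Dave's list, so Dave = 12.
The 6 still-open variables together cover exactly {4, 6, 8, 10, 16, 23} — 6 values for 6 variables — and 16 appears only in Ivy's list, so Ivy = 16.

16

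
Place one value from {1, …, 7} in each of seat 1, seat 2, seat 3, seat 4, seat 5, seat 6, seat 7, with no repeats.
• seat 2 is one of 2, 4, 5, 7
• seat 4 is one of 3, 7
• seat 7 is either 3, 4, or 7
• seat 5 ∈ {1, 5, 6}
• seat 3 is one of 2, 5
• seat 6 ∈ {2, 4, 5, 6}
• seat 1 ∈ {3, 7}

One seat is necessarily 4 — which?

seat 7

The 7 variables draw from only 7 values {1, 2, 3, 4, 5, 6, 7}, so each is used; only seat 5 can be 1, hence seat 5 = 1.
Among the 6 still-open variables, 6 fits only seat 6 (and all 6 values in {2, 3, 4, 5, 6, 7} must be used), so seat 6 = 6.
seat 1 and seat 4 between them cover only {3, 7} — a naked pair. Remove those values from seat 2, seat 7.
So 4 goes to seat 7.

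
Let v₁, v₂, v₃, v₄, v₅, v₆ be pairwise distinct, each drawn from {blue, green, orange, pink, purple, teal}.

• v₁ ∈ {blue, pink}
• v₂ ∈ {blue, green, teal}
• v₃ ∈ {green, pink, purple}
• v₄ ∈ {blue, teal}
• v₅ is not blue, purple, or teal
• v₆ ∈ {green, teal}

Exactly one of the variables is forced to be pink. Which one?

v₁

Among the 6 variables, orange fits only v₅ (and all 6 values in {blue, green, orange, pink, purple, teal} must be used), so v₅ = orange.
The 5 still-open variables draw from only 5 values {blue, green, pink, purple, teal}, so each is used; only v₃ can be purple, hence v₃ = purple.
The 4 still-open variables draw from only 4 values {blue, green, pink, teal}, so each is used; only v₁ can be pink, hence v₁ = pink.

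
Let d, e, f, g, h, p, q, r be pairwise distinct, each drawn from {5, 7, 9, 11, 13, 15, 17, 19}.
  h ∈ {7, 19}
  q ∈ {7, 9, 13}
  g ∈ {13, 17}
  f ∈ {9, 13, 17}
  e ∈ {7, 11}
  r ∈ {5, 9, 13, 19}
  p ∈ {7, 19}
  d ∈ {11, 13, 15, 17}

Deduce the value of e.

11

Among the 8 variables, 5 fits only r (and all 8 values in {5, 7, 9, 11, 13, 15, 17, 19} must be used), so r = 5.
Among the 7 still-open variables, 15 fits only d (and all 7 values in {7, 9, 11, 13, 15, 17, 19} must be used), so d = 15.
Among the 6 still-open variables, 11 fits only e (and all 6 values in {7, 9, 11, 13, 17, 19} must be used), so e = 11.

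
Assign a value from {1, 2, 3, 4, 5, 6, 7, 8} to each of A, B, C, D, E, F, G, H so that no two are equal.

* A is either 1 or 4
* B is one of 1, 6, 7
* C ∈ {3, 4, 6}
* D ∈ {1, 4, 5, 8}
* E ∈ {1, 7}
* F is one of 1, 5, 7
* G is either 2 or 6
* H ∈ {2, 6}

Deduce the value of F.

5

The 8 variables draw from only 8 values {1, 2, 3, 4, 5, 6, 7, 8}, so each is used; only C can be 3, hence C = 3.
The 7 still-open variables draw from only 7 values {1, 2, 4, 5, 6, 7, 8}, so each is used; only D can be 8, hence D = 8.
The 6 still-open variables together cover exactly {1, 2, 4, 5, 6, 7} — 6 values for 6 variables — and 4 appears only in A's list, so A = 4.
The 5 still-open variables draw from only 5 values {1, 2, 5, 6, 7}, so each is used; only F can be 5, hence F = 5.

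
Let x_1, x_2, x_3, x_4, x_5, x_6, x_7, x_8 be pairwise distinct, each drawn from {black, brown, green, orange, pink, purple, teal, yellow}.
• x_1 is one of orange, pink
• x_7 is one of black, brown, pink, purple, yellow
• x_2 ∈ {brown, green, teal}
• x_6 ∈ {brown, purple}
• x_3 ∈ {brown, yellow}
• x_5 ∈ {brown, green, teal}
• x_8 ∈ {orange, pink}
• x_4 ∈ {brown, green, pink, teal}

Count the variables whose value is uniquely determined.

The 8 variables together cover exactly {black, brown, green, orange, pink, purple, teal, yellow} — 8 values for 8 variables — and black appears only in x_7's list, so x_7 = black.
The 7 still-open variables together cover exactly {brown, green, orange, pink, purple, teal, yellow} — 7 values for 7 variables — and purple appears only in x_6's list, so x_6 = purple.
The 6 still-open variables draw from only 6 values {brown, green, orange, pink, teal, yellow}, so each is used; only x_3 can be yellow, hence x_3 = yellow.
x_1 and x_8 share exactly the 2 values {orange, pink}; by pigeonhole those values go to them, so strike orange, pink from x_4.
Determined: x_3=yellow, x_6=purple, x_7=black. The other variables each still have more than one consistent value. That makes 3.

3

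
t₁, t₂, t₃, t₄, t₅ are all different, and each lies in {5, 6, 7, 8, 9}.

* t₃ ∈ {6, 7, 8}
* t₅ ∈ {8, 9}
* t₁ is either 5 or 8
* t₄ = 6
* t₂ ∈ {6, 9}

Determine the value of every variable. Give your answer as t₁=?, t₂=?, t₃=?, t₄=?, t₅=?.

t₄ must be 6 (only option left). So t₂, t₃ can't be 6.
t₂'s domain is down to {9}, so t₂ = 9. So t₅ can't be 9.
t₅ must be 8 (only option left). So t₁, t₃ can't be 8.
t₁ has just one choice, so t₁ = 5.
t₃'s domain is down to {7}, so t₃ = 7.

t₁=5, t₂=9, t₃=7, t₄=6, t₅=8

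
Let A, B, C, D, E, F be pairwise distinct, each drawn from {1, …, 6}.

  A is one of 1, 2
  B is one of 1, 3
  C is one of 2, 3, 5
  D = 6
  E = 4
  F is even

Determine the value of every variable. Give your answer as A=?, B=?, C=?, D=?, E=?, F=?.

A=1, B=3, C=5, D=6, E=4, F=2

D must be 6 (only option left). Strike 6 from F.
E's domain is down to {4}, so E = 4. So F can't be 4.
That leaves F = 2. Strike 2 from A, C.
A must be 1 (only option left). Remove 1 from B.
That leaves B = 3. Strike 3 from C.
C must be 5 (only option left).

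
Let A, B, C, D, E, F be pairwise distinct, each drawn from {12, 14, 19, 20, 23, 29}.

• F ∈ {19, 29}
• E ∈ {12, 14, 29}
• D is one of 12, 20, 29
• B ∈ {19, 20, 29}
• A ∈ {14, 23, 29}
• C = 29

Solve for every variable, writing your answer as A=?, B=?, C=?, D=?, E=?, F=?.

C must be 29 (only option left). Strike 29 from A, B, D, E, F.
That leaves F = 19. Eliminate 19 elsewhere: B.
B's domain is down to {20}, so B = 20. Strike 20 from D.
D's domain is down to {12}, so D = 12. Strike 12 from E.
E must be 14 (only option left). So A can't be 14.
That leaves A = 23.

A=23, B=20, C=29, D=12, E=14, F=19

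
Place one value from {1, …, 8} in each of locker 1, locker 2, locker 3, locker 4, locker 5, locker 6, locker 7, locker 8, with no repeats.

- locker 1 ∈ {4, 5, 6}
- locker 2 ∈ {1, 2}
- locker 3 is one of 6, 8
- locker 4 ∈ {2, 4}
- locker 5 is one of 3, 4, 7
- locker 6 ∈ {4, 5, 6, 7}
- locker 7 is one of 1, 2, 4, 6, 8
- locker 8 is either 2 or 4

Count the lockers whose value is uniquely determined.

The 8 variables together cover exactly {1, 2, 3, 4, 5, 6, 7, 8} — 8 values for 8 variables — and 3 appears only in locker 5's list, so locker 5 = 3.
The 7 still-open variables together cover exactly {1, 2, 4, 5, 6, 7, 8} — 7 values for 7 variables — and 7 appears only in locker 6's list, so locker 6 = 7.
Among the 6 still-open variables, 5 fits only locker 1 (and all 6 values in {1, 2, 4, 5, 6, 8} must be used), so locker 1 = 5.
The 2 variables locker 4 and locker 8 are confined to {2, 4}, which locks those values in; drop them from locker 2, locker 7.
locker 2 must be 1 (only option left). Remove 1 from locker 7.
Determined: locker 1=5, locker 2=1, locker 5=3, locker 6=7. The other lockers each still have more than one consistent value. That makes 4.

4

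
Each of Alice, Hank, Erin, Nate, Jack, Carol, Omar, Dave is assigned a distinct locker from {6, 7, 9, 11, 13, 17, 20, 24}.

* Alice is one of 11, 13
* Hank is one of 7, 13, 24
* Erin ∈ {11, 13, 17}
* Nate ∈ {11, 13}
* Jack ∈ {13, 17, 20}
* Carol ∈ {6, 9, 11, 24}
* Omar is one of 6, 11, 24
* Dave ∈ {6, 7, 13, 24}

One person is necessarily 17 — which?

Erin

The 8 variables draw from only 8 values {6, 7, 9, 11, 13, 17, 20, 24}, so each is used; only Carol can be 9, hence Carol = 9.
The 7 still-open variables draw from only 7 values {6, 7, 11, 13, 17, 20, 24}, so each is used; only Jack can be 20, hence Jack = 20.
The 6 still-open variables together cover exactly {6, 7, 11, 13, 17, 24} — 6 values for 6 variables — and 17 appears only in Erin's list, so Erin = 17.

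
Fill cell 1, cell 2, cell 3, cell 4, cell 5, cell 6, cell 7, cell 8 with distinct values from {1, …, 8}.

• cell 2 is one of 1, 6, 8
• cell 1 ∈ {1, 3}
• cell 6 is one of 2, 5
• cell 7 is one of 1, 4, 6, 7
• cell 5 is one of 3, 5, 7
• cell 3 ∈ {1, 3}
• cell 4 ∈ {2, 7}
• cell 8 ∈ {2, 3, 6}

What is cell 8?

The 8 variables draw from only 8 values {1, 2, 3, 4, 5, 6, 7, 8}, so each is used; only cell 7 can be 4, hence cell 7 = 4.
Among the 7 still-open variables, 8 fits only cell 2 (and all 7 values in {1, 2, 3, 5, 6, 7, 8} must be used), so cell 2 = 8.
The 6 still-open variables together cover exactly {1, 2, 3, 5, 6, 7} — 6 values for 6 variables — and 6 appears only in cell 8's list, so cell 8 = 6.

6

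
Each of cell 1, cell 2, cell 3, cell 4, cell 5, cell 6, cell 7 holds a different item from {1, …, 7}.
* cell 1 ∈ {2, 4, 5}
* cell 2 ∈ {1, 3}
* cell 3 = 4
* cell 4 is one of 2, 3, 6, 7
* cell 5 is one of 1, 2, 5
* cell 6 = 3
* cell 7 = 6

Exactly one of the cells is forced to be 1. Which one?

cell 2

cell 3's domain is down to {4}, so cell 3 = 4. Eliminate 4 elsewhere: cell 1.
cell 6 has just one choice, so cell 6 = 3. Strike 3 from cell 2, cell 4.
So 1 goes to cell 2.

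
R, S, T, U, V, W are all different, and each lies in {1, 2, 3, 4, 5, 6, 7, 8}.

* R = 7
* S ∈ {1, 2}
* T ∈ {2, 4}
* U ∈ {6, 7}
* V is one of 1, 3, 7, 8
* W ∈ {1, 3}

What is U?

R has just one choice, so R = 7. Eliminate 7 elsewhere: U, V.
So U = 6.

6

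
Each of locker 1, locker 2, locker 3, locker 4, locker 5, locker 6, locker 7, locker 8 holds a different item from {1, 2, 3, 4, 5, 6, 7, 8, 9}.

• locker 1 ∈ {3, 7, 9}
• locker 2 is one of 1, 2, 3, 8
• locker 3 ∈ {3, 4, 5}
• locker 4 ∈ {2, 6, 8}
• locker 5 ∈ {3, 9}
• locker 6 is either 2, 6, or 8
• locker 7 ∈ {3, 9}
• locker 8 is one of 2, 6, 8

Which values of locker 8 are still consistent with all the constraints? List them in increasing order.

locker 5 and locker 7 share exactly the 2 values {3, 9}; by pigeonhole those values go to them, so strike 3, 9 from locker 1, locker 2, locker 3.
locker 1 has just one choice, so locker 1 = 7.
locker 4, locker 6, locker 8 between them cover only {2, 6, 8} — a naked triple. Remove those values from locker 2.
locker 2 has just one choice, so locker 2 = 1.
No further eliminations apply; locker 8 can still be any of 2, 6, 8.

2, 6, 8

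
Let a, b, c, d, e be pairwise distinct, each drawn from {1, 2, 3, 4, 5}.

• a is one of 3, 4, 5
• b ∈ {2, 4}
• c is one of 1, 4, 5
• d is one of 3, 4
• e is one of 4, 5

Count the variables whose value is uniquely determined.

2

The 5 variables draw from only 5 values {1, 2, 3, 4, 5}, so each is used; only c can be 1, hence c = 1.
The 4 still-open variables together cover exactly {2, 3, 4, 5} — 4 values for 4 variables — and 2 appears only in b's list, so b = 2.
Determined: b=2, c=1. The other variables each still have more than one consistent value. That makes 2.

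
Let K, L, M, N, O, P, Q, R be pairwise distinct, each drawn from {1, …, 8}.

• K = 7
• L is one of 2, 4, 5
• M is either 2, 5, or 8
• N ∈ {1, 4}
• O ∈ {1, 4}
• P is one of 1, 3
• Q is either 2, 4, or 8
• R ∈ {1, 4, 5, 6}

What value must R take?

K must be 7 (only option left).
The 7 still-open variables together cover exactly {1, 2, 3, 4, 5, 6, 8} — 7 values for 7 variables — and 3 appears only in P's list, so P = 3.
The 6 still-open variables draw from only 6 values {1, 2, 4, 5, 6, 8}, so each is used; only R can be 6, hence R = 6.

6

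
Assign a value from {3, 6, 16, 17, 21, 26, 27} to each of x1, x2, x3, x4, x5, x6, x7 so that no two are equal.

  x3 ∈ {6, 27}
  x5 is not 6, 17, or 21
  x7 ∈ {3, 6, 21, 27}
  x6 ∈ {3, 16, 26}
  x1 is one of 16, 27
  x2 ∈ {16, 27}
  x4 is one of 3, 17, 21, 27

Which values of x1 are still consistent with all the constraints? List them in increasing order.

16, 27

The 7 variables together cover exactly {3, 6, 16, 17, 21, 26, 27} — 7 values for 7 variables — and 17 appears only in x4's list, so x4 = 17.
The 6 still-open variables together cover exactly {3, 6, 16, 21, 26, 27} — 6 values for 6 variables — and 21 appears only in x7's list, so x7 = 21.
The 5 still-open variables together cover exactly {3, 6, 16, 26, 27} — 5 values for 5 variables — and 6 appears only in x3's list, so x3 = 6.
x1 and x2 between them cover only {16, 27} — a naked pair. Remove those values from x5, x6.
No further eliminations apply; x1 can still be any of 16, 27.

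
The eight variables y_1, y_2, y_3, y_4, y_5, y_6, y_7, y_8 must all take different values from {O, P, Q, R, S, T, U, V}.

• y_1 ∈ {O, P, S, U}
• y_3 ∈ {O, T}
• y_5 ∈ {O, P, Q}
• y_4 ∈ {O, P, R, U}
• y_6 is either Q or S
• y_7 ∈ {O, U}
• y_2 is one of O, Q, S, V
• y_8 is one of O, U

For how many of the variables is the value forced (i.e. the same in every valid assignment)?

Among the 8 variables, R fits only y_4 (and all 8 values in {O, P, Q, R, S, T, U, V} must be used), so y_4 = R.
The 7 still-open variables draw from only 7 values {O, P, Q, S, T, U, V}, so each is used; only y_3 can be T, hence y_3 = T.
The 6 still-open variables draw from only 6 values {O, P, Q, S, U, V}, so each is used; only y_2 can be V, hence y_2 = V.
y_7 and y_8 between them cover only {O, U} — a naked pair. Remove those values from y_1, y_5.
Determined: y_2=V, y_3=T, y_4=R. The other variables each still have more than one consistent value. That makes 3.

3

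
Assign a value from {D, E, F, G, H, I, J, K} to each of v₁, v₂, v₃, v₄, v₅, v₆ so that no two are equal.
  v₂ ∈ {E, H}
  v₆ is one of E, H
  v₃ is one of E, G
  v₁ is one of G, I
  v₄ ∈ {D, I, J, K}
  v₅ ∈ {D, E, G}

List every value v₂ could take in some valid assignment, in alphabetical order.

E, H

v₂ and v₆ between them cover only {E, H} — a naked pair. Remove those values from v₃, v₅.
v₃ has just one choice, so v₃ = G. Strike G from v₁, v₅.
That leaves v₅ = D. Strike D from v₄.
v₁ has just one choice, so v₁ = I. Strike I from v₄.
No further eliminations apply; v₂ can still be any of E, H.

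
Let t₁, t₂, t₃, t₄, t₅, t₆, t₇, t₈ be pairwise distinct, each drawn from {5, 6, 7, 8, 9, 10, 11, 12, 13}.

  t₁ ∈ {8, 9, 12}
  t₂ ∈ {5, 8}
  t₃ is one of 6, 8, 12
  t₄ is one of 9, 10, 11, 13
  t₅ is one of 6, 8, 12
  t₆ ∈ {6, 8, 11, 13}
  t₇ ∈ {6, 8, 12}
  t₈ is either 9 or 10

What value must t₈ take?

The 8 variables draw from only 8 values {5, 6, 8, 9, 10, 11, 12, 13}, so each is used; only t₂ can be 5, hence t₂ = 5.
t₃, t₅, t₇ between them cover only {6, 8, 12} — a naked triple. Remove those values from t₁, t₆.
t₁'s domain is down to {9}, so t₁ = 9. Strike 9 from t₄, t₈.
So t₈ = 10.

10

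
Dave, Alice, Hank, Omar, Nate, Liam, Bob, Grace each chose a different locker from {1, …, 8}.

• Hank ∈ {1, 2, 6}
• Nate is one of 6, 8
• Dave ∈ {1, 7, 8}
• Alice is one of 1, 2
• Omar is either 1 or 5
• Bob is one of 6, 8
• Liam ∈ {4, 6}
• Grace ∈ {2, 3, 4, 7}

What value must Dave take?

The 8 variables draw from only 8 values {1, 2, 3, 4, 5, 6, 7, 8}, so each is used; only Grace can be 3, hence Grace = 3.
The 7 still-open variables draw from only 7 values {1, 2, 4, 5, 6, 7, 8}, so each is used; only Liam can be 4, hence Liam = 4.
The 6 still-open variables draw from only 6 values {1, 2, 5, 6, 7, 8}, so each is used; only Omar can be 5, hence Omar = 5.
Among the 5 still-open variables, 7 fits only Dave (and all 5 values in {1, 2, 6, 7, 8} must be used), so Dave = 7.

7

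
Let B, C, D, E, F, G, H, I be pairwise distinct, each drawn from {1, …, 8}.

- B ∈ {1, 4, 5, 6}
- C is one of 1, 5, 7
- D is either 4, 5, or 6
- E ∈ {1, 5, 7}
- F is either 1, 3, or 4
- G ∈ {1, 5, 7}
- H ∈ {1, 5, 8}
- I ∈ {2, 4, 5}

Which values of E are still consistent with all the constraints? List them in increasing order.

Among the 8 variables, 2 fits only I (and all 8 values in {1, 2, 3, 4, 5, 6, 7, 8} must be used), so I = 2.
The 7 still-open variables draw from only 7 values {1, 3, 4, 5, 6, 7, 8}, so each is used; only F can be 3, hence F = 3.
The 6 still-open variables together cover exactly {1, 4, 5, 6, 7, 8} — 6 values for 6 variables — and 8 appears only in H's list, so H = 8.
The 3 variables C, E, G are confined to {1, 5, 7}, which locks those values in; drop them from B, D.
No further eliminations apply; E can still be any of 1, 5, 7.

1, 5, 7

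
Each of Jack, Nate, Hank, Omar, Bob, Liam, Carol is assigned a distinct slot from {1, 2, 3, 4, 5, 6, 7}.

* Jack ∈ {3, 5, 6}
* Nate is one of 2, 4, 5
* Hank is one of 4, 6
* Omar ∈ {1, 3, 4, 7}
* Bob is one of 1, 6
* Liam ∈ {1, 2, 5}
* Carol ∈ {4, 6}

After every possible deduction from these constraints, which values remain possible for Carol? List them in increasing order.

4, 6

The 7 variables together cover exactly {1, 2, 3, 4, 5, 6, 7} — 7 values for 7 variables — and 7 appears only in Omar's list, so Omar = 7.
The 6 still-open variables together cover exactly {1, 2, 3, 4, 5, 6} — 6 values for 6 variables — and 3 appears only in Jack's list, so Jack = 3.
Hank and Carol share exactly the 2 values {4, 6}; by pigeonhole those values go to them, so strike 4, 6 from Nate, Bob.
That leaves Bob = 1. Strike 1 from Liam.
No further eliminations apply; Carol can still be any of 4, 6.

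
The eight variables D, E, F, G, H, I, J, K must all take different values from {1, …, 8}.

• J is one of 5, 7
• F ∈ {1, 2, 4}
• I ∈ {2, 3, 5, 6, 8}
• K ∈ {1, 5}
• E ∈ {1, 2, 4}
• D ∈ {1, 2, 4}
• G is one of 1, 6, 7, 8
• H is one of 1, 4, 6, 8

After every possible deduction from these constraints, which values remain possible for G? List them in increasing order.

6, 8

The 8 variables draw from only 8 values {1, 2, 3, 4, 5, 6, 7, 8}, so each is used; only I can be 3, hence I = 3.
The 3 variables D, E, F are confined to {1, 2, 4}, which locks those values in; drop them from G, H, K.
K's domain is down to {5}, so K = 5. Eliminate 5 elsewhere: J.
J's domain is down to {7}, so J = 7. Eliminate 7 elsewhere: G.
No further eliminations apply; G can still be any of 6, 8.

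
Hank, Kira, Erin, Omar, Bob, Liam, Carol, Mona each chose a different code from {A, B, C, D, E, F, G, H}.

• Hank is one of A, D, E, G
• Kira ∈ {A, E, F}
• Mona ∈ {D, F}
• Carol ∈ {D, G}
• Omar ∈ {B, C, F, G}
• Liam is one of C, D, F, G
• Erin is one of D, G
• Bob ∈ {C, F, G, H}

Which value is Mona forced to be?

The 8 variables draw from only 8 values {A, B, C, D, E, F, G, H}, so each is used; only Omar can be B, hence Omar = B.
Among the 7 still-open variables, H fits only Bob (and all 7 values in {A, C, D, E, F, G, H} must be used), so Bob = H.
The 6 still-open variables together cover exactly {A, C, D, E, F, G} — 6 values for 6 variables — and C appears only in Liam's list, so Liam = C.
The 2 variables Erin and Carol are confined to {D, G}, which locks those values in; drop them from Hank, Mona.
So Mona = F.

F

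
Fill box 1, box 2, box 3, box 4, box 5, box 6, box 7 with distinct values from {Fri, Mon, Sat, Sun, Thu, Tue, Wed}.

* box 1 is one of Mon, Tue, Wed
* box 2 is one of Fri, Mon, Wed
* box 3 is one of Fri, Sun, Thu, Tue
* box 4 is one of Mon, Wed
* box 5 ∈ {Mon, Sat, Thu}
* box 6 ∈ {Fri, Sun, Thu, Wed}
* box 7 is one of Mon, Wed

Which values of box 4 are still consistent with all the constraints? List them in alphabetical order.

Mon, Wed

Among the 7 variables, Sat fits only box 5 (and all 7 values in {Fri, Mon, Sat, Sun, Thu, Tue, Wed} must be used), so box 5 = Sat.
box 4 and box 7 between them cover only {Mon, Wed} — a naked pair. Remove those values from box 1, box 2, box 6.
box 1 must be Tue (only option left). Remove Tue from box 3.
That leaves box 2 = Fri. Eliminate Fri elsewhere: box 3, box 6.
No further eliminations apply; box 4 can still be any of Mon, Wed.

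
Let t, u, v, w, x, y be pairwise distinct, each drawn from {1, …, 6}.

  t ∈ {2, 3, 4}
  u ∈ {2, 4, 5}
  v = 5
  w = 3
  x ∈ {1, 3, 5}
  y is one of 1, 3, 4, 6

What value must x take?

1

v must be 5 (only option left). So u, x can't be 5.
w's domain is down to {3}, so w = 3. Remove 3 from t, x, y.
So x = 1.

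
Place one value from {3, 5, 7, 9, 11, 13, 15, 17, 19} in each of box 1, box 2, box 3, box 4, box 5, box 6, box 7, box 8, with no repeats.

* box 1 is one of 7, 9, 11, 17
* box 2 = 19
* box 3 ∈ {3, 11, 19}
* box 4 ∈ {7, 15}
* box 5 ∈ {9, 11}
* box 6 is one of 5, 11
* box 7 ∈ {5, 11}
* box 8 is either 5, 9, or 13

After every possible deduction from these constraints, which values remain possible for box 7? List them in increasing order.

5, 11

box 2 must be 19 (only option left). Eliminate 19 elsewhere: box 3.
box 6 and box 7 between them cover only {5, 11} — a naked pair. Remove those values from box 1, box 3, box 5, box 8.
box 3's domain is down to {3}, so box 3 = 3.
box 5's domain is down to {9}, so box 5 = 9. Eliminate 9 elsewhere: box 1, box 8.
box 8 must be 13 (only option left).
No further eliminations apply; box 7 can still be any of 5, 11.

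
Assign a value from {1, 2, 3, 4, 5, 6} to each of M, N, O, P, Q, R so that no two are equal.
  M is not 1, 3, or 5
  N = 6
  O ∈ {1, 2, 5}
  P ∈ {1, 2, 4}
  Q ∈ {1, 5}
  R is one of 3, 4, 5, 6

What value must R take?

3

N's domain is down to {6}, so N = 6. So M, R can't be 6.
Among the 5 still-open variables, 3 fits only R (and all 5 values in {1, 2, 3, 4, 5} must be used), so R = 3.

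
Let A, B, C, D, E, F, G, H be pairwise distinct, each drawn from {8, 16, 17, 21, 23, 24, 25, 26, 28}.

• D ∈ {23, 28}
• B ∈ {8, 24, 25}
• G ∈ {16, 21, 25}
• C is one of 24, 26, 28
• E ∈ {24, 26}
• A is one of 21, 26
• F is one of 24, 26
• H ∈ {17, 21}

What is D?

E and F between them cover only {24, 26} — a naked pair. Remove those values from A, B, C.
A's domain is down to {21}, so A = 21. Remove 21 from G, H.
That leaves C = 28. So D can't be 28.
So D = 23.

23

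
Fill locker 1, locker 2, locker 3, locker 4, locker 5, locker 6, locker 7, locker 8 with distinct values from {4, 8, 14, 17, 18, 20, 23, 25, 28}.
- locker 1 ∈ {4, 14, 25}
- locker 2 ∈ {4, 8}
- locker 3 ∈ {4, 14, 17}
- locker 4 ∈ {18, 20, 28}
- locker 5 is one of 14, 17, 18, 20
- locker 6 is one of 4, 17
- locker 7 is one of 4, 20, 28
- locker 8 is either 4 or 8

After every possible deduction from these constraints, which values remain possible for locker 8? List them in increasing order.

4, 8

The 8 variables draw from only 8 values {4, 8, 14, 17, 18, 20, 25, 28}, so each is used; only locker 1 can be 25, hence locker 1 = 25.
The 2 variables locker 2 and locker 8 are confined to {4, 8}, which locks those values in; drop them from locker 3, locker 6, locker 7.
locker 6 has just one choice, so locker 6 = 17. Remove 17 from locker 3, locker 5.
locker 3's domain is down to {14}, so locker 3 = 14. Strike 14 from locker 5.
No further eliminations apply; locker 8 can still be any of 4, 8.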